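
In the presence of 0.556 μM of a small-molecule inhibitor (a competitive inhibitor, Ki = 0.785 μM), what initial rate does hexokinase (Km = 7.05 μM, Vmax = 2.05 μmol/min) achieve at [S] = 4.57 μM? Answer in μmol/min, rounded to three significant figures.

α = 1 + [I]/Ki = 1 + 0.556/0.785 = 1.708.
For a competitive inhibitor, Vmax is unchanged and the apparent Km becomes α·Km: Km,app = 12.0 μM, Vmax,app = 2.05 μmol/min.
v = Vmax,app·[S]/(Km,app + [S]) = 2.05 × 4.57/(12.0 + 4.57) = 0.564 μmol/min.

0.564 μmol/min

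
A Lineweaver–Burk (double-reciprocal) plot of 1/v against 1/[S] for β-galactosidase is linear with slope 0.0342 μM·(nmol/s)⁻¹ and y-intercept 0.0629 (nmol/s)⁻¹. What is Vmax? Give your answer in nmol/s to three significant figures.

15.9 nmol/s

The y-intercept of a Lineweaver–Burk plot equals 1/Vmax, so Vmax = 1/0.0629 = 15.9 nmol/s.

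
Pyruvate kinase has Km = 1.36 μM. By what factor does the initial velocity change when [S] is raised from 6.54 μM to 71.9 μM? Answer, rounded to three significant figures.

1.19

Since Vmax cancels, v₂/v₁ = [S]₂(Km+[S]₁) / [S]₁(Km+[S]₂).
= 71.9×(1.36+6.54) / (6.54×(1.36+71.9)) = 568.0/479.1 = 1.19.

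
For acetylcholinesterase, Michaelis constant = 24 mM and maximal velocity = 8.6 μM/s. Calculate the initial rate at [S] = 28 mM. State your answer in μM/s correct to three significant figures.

4.63 μM/s

v = Vmax·[S]/(Km + [S]) = 8.6 × 28 / (24 + 28)
  = 240.8 / 52.00 = 4.63 μM/s.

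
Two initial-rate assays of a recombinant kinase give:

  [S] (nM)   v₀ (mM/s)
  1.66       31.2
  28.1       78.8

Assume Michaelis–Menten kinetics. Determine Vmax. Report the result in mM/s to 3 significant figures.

87.1 mM/s

In reciprocal form, 1/v = (Km/Vmax)·(1/[S]) + 1/Vmax. The two points give (1/[S], 1/v) = (0.6024, 0.03205) and (0.03559, 0.01269).
Slope = (0.03205 − 0.01269)/(0.6024 − 0.03559) = 0.03416; intercept = 0.03205 − 0.03416×0.6024 = 0.01147.
Vmax = 1/intercept = 87.1 mM/s; Km = slope × Vmax = 0.03416 × 87.1 = 2.98 nM.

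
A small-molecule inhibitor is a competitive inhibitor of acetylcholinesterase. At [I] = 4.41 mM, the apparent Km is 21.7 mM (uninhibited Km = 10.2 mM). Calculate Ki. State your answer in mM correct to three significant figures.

3.91 mM

Competitive: Km,app = α·Km with α = 1 + [I]/Ki.
α = Km,app/Km = 21.7/10.2 = 2.127.
Since α = 1 + [I]/Ki, [I]/Ki = 2.127 − 1 = 1.127 and Ki = 4.41/1.127 = 3.91 mM.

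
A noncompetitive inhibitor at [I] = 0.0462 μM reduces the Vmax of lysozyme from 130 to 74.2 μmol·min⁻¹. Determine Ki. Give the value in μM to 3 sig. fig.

Noncompetitive: Vmax,app = Vmax/α with α = 1 + [I]/Ki.
α = Vmax/Vmax,app = 130/74.2 = 1.752.
Ki = [I]/(α − 1) = 0.0462/0.7520 = 0.0614 μM.

0.0614 μM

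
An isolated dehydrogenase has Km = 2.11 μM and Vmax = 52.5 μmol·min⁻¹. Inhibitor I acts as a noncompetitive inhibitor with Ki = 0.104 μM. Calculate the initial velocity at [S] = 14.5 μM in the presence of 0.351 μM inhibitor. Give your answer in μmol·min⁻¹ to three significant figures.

10.5 μmol·min⁻¹

With α = 1 + [I]/Ki = 1 + 0.351/0.104 = 4.375, the noncompetitive rate law is v = (Vmax/α)·[S] / (Km + [S]).
v = (52.5/4.375)×14.5 / (2.11 + 14.5) = 174.0/16.61 = 10.5 μmol·min⁻¹.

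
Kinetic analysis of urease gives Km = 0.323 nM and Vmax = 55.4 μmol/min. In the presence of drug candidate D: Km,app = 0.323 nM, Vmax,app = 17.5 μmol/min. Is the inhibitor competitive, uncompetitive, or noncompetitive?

noncompetitive

Vmax decreases (55.4 → 17.5 μmol/min) while Km is unchanged — pure noncompetitive inhibition.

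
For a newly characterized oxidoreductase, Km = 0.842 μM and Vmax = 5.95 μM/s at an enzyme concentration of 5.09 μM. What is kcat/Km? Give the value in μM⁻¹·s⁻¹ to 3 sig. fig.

kcat = Vmax/[E]total = 5.95/5.09 = 1.17 s⁻¹.
kcat/Km = 1.17/0.842 = 1.39 μM⁻¹·s⁻¹.

1.39 μM⁻¹·s⁻¹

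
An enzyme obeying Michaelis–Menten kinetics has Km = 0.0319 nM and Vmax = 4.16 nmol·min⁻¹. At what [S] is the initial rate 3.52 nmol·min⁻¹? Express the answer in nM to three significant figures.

0.175 nM

Rearranging v = Vmax[S]/(Km+[S]) gives [S] = Km·v/(Vmax − v).
[S] = 0.0319 × 3.52 / (4.16 − 3.52) = 0.1123/0.6400 = 0.175 nM.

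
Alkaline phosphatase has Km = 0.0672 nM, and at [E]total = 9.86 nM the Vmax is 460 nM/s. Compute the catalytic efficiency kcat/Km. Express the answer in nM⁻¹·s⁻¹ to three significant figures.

694 nM⁻¹·s⁻¹

kcat = Vmax/[E]total = 460/9.86 = 46.7 s⁻¹.
kcat/Km = 46.7/0.0672 = 694 nM⁻¹·s⁻¹.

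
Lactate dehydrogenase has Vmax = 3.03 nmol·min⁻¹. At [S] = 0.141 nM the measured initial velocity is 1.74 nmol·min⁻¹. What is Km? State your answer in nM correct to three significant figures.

0.105 nM

From v = Vmax[S]/(Km+[S]), Km = [S](Vmax − v)/v.
Km = 0.141 × (3.03 − 1.74) / 1.74 = 0.1819/1.74 = 0.105 nM.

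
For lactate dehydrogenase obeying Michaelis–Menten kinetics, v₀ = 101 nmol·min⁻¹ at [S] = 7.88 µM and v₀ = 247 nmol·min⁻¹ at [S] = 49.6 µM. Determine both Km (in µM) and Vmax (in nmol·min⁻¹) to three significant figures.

Km = 18.6 µM; Vmax = 340 nmol·min⁻¹

In reciprocal form, 1/v = (Km/Vmax)·(1/[S]) + 1/Vmax. The two points give (1/[S], 1/v) = (0.1269, 0.009901) and (0.02016, 0.004049).
Slope = (0.009901 − 0.004049)/(0.1269 − 0.02016) = 0.05483; intercept = 0.009901 − 0.05483×0.1269 = 0.002943.
Vmax = 1/intercept = 340 nmol·min⁻¹; Km = slope × Vmax = 0.05483 × 340 = 18.6 µM.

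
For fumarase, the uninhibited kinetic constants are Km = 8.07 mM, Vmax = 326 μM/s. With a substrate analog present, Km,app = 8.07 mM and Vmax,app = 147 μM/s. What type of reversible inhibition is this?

Vmax decreases (326 → 147 μM/s) while Km is unchanged — pure noncompetitive inhibition.

noncompetitive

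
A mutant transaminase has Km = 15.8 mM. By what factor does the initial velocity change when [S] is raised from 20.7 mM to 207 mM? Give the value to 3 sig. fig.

Since Vmax cancels, v₂/v₁ = [S]₂(Km+[S]₁) / [S]₁(Km+[S]₂).
= 207×(15.8+20.7) / (20.7×(15.8+207)) = 7556/4612 = 1.64.

1.64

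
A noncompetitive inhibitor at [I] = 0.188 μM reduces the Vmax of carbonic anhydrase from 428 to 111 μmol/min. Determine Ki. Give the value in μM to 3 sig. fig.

Noncompetitive: Vmax,app = Vmax/α with α = 1 + [I]/Ki.
α = Vmax/Vmax,app = 428/111 = 3.856.
Ki = [I]/(α − 1) = 0.188/2.856 = 0.0658 μM.

0.0658 μM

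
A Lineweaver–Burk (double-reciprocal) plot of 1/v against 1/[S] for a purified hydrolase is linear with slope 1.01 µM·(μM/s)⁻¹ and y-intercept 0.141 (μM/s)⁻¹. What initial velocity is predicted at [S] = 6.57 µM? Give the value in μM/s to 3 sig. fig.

3.39 μM/s

The y-intercept is 1/Vmax, so Vmax = 1/0.141 = 7.09 μM/s.
The slope is Km/Vmax, so Km = 1.01 × 7.09 = 7.16 µM.
Then v = 7.09 × 6.57/(7.16 + 6.57) = 3.39 μM/s.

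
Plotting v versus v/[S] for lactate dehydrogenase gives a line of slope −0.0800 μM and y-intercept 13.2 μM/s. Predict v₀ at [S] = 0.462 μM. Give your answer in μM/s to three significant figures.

In the Eadie–Hofstee form v = Vmax − Km·(v/[S]), the slope is −Km and the intercept is Vmax, so Km = 0.0800 μM and Vmax = 13.2 μM/s.
v = 13.2 × 0.462/(0.0800 + 0.462) = 11.3 μM/s.

11.3 μM/s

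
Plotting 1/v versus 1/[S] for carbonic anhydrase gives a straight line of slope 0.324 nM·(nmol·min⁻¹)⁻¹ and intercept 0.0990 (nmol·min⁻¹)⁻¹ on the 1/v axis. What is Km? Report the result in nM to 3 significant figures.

3.27 nM

y-intercept = 1/Vmax ⇒ Vmax = 10.1 nmol·min⁻¹; slope = Km/Vmax ⇒ Km = slope × Vmax.
Km = 0.324 × 10.1 = 3.27 nM.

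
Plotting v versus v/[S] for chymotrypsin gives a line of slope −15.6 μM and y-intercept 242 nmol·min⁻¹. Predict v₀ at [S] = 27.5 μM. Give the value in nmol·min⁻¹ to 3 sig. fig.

In the Eadie–Hofstee form v = Vmax − Km·(v/[S]), the slope is −Km and the intercept is Vmax, so Km = 15.6 μM and Vmax = 242 nmol·min⁻¹.
v = 242 × 27.5/(15.6 + 27.5) = 154 nmol·min⁻¹.

154 nmol·min⁻¹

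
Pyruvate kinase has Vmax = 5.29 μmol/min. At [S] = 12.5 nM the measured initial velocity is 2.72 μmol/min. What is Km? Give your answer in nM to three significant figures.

11.8 nM

From v = Vmax[S]/(Km+[S]), Km = [S](Vmax − v)/v.
Km = 12.5 × (5.29 − 2.72) / 2.72 = 32.12/2.72 = 11.8 nM.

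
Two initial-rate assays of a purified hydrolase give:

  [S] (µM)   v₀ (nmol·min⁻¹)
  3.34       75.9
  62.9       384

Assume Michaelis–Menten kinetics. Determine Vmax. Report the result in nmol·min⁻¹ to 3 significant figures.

497 nmol·min⁻¹

From v = Vmax[S]/(Km+[S]), each point gives Vmax = v(Km+[S])/[S].
Equating: 75.9(Km+3.34)/3.34 = 384(Km+62.9)/62.9.
22.72·Km + 75.9 = 6.105·Km + 384, so (22.72 − 6.105)·Km = 384 − 75.9.
Km = 308.1/16.62 = 18.5 µM; then Vmax = 75.9(18.5+3.34)/3.34 = 497 nmol·min⁻¹.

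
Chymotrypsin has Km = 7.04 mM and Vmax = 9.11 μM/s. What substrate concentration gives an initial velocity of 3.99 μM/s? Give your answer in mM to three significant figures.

The required fractional saturation is v/Vmax = 3.99/9.11 = 0.4380.
Then [S]/(Km+[S]) = 0.4380 ⇒ [S] = 7.04 × 0.4380/(1 − 0.4380) = 5.49 mM.

5.49 mM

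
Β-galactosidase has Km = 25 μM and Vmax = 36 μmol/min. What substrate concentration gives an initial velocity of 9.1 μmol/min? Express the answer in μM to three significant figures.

The required fractional saturation is v/Vmax = 9.1/36 = 0.2528.
Then [S]/(Km+[S]) = 0.2528 ⇒ [S] = 25 × 0.2528/(1 − 0.2528) = 8.46 μM.

8.46 μM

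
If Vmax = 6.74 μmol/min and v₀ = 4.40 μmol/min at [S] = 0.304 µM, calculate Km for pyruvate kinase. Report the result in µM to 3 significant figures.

0.162 µM

From v = Vmax[S]/(Km+[S]), Km = [S](Vmax − v)/v.
Km = 0.304 × (6.74 − 4.40) / 4.40 = 0.7114/4.40 = 0.162 µM.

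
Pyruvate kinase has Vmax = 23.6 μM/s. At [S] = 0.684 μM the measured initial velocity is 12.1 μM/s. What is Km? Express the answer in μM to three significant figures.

0.650 μM

From v = Vmax[S]/(Km+[S]), Km = [S](Vmax − v)/v.
Km = 0.684 × (23.6 − 12.1) / 12.1 = 7.866/12.1 = 0.650 μM.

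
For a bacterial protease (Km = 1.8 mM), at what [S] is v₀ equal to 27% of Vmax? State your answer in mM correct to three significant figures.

v/Vmax = [S]/(Km+[S]) = 0.27, so [S] = Km·0.27/(1 − 0.27) = 1.8 × 0.3699.
[S] = 0.666 mM.

0.666 mM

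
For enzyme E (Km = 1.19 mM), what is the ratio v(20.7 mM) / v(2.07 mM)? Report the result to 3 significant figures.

Since Vmax cancels, v₂/v₁ = [S]₂(Km+[S]₁) / [S]₁(Km+[S]₂).
= 20.7×(1.19+2.07) / (2.07×(1.19+20.7)) = 67.48/45.31 = 1.49.

1.49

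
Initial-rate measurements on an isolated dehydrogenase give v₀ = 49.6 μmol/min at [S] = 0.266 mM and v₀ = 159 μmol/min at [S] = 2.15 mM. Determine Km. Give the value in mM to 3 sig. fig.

0.972 mM

From v = Vmax[S]/(Km+[S]), each point gives Vmax = v(Km+[S])/[S].
Equating: 49.6(Km+0.266)/0.266 = 159(Km+2.15)/2.15.
186.5·Km + 49.6 = 73.95·Km + 159, so (186.5 − 73.95)·Km = 159 − 49.6.
Km = 109.4/112.5 = 0.972 mM; then Vmax = 49.6(0.972+0.266)/0.266 = 231 μmol/min.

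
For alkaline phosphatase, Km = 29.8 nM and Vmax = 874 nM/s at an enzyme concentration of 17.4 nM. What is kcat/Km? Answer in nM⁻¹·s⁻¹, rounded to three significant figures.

1.69 nM⁻¹·s⁻¹

kcat = Vmax/[E]total = 874/17.4 = 50.2 s⁻¹.
kcat/Km = 50.2/29.8 = 1.69 nM⁻¹·s⁻¹.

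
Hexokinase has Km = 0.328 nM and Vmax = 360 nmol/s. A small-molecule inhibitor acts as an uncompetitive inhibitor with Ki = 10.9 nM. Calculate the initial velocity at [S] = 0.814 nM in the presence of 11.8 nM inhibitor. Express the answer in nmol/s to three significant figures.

145 nmol/s

With α = 1 + [I]/Ki = 1 + 11.8/10.9 = 2.083, the uncompetitive rate law is v = (Vmax/α)·[S] / (Km/α + [S]).
v = (360/2.083)×0.814 / (0.328/2.083 + 0.814) = 140.7/0.9715 = 145 nmol/s.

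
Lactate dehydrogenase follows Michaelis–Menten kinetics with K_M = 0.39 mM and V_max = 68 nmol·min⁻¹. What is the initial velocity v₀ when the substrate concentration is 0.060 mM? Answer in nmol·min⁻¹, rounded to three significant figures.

[S]/(Km+[S]) = 0.060/0.4500 = 0.1333, the fractional saturation.
v = 0.1333 × Vmax = 0.1333 × 68 = 9.07 nmol·min⁻¹.

9.07 nmol·min⁻¹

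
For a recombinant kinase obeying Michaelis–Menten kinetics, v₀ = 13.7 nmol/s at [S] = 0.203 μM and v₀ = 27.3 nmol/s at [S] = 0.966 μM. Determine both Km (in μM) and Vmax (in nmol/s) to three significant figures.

Km = 0.347 μM; Vmax = 37.1 nmol/s

From v = Vmax[S]/(Km+[S]), each point gives Vmax = v(Km+[S])/[S].
Equating: 13.7(Km+0.203)/0.203 = 27.3(Km+0.966)/0.966.
67.49·Km + 13.7 = 28.26·Km + 27.3, so (67.49 − 28.26)·Km = 27.3 − 13.7.
Km = 13.60/39.23 = 0.347 μM; then Vmax = 13.7(0.347+0.203)/0.203 = 37.1 nmol/s.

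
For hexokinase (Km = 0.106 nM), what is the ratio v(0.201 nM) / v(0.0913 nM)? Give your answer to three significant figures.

Since Vmax cancels, v₂/v₁ = [S]₂(Km+[S]₁) / [S]₁(Km+[S]₂).
= 0.201×(0.106+0.0913) / (0.0913×(0.106+0.201)) = 0.03966/0.02803 = 1.41.

1.41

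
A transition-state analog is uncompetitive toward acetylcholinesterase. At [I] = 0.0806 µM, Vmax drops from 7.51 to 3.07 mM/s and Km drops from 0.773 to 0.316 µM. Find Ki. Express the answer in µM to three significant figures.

0.0557 µM

Uncompetitive: Vmax,app = Vmax/α (and Km,app = Km/α) with α = 1 + [I]/Ki.
α = Vmax/Vmax,app = 7.51/3.07 = 2.446.
Ki = [I]/(α − 1) = 0.0806/1.446 = 0.0557 µM.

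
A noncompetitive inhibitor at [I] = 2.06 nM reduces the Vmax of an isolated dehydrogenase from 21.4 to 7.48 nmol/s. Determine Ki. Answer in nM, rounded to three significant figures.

1.11 nM

Noncompetitive: Vmax,app = Vmax/α with α = 1 + [I]/Ki.
α = Vmax/Vmax,app = 21.4/7.48 = 2.861.
Ki = [I]/(α − 1) = 2.06/1.861 = 1.11 nM.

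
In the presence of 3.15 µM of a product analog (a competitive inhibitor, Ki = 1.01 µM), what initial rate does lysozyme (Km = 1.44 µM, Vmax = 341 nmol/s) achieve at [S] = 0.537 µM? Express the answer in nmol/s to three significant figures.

28.3 nmol/s

With α = 1 + [I]/Ki = 1 + 3.15/1.01 = 4.119, the competitive rate law is v = Vmax[S] / (αKm + [S]).
v = 341×0.537 / (4.119×1.44 + 0.537) = 183.1/6.468 = 28.3 nmol/s.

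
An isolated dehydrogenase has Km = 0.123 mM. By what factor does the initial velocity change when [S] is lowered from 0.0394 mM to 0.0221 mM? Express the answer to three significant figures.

The fractional saturations are [S]/(Km+[S]) = 0.0394/0.1624 = 0.2426 and 0.0221/0.1451 = 0.1523.
v₂/v₁ is just their ratio: 0.1523/0.2426 = 0.628.

0.628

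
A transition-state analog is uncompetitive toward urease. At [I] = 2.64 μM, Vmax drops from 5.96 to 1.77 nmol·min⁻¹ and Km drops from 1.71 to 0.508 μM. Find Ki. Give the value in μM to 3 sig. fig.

1.12 μM

Uncompetitive: Vmax,app = Vmax/α (and Km,app = Km/α) with α = 1 + [I]/Ki.
α = Vmax/Vmax,app = 5.96/1.77 = 3.367.
Ki = [I]/(α − 1) = 2.64/2.367 = 1.12 μM.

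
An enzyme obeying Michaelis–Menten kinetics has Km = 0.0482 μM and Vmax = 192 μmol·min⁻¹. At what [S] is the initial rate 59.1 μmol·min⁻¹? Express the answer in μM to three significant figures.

0.0214 μM

The required fractional saturation is v/Vmax = 59.1/192 = 0.3078.
Then [S]/(Km+[S]) = 0.3078 ⇒ [S] = 0.0482 × 0.3078/(1 − 0.3078) = 0.0214 μM.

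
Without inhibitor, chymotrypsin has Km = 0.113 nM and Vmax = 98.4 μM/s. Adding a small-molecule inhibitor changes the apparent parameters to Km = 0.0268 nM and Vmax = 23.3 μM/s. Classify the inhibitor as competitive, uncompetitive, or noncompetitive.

uncompetitive

Both Km and Vmax decrease by the same factor (~4.22-fold) — characteristic of uncompetitive inhibition.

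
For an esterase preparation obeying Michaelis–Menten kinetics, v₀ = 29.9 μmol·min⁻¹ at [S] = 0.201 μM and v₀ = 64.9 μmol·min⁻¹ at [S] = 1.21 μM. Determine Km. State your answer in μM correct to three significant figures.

0.368 μM

From v = Vmax[S]/(Km+[S]), each point gives Vmax = v(Km+[S])/[S].
Equating: 29.9(Km+0.201)/0.201 = 64.9(Km+1.21)/1.21.
148.8·Km + 29.9 = 53.64·Km + 64.9, so (148.8 − 53.64)·Km = 64.9 − 29.9.
Km = 35.00/95.12 = 0.368 μM; then Vmax = 29.9(0.368+0.201)/0.201 = 84.6 μmol·min⁻¹.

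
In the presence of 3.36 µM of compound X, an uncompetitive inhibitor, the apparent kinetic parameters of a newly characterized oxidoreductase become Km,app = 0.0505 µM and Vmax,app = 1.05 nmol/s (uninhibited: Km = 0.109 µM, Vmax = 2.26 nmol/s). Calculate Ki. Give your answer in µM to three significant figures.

2.92 µM

Uncompetitive: Vmax,app = Vmax/α (and Km,app = Km/α) with α = 1 + [I]/Ki.
α = Vmax/Vmax,app = 2.26/1.05 = 2.152.
Since α = 1 + [I]/Ki, [I]/Ki = 2.152 − 1 = 1.152 and Ki = 3.36/1.152 = 2.92 µM.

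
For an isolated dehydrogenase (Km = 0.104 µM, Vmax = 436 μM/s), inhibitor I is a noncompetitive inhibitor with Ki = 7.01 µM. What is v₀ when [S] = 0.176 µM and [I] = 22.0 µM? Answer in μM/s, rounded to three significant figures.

With α = 1 + [I]/Ki = 1 + 22.0/7.01 = 4.138, the noncompetitive rate law is v = (Vmax/α)·[S] / (Km + [S]).
v = (436/4.138)×0.176 / (0.104 + 0.176) = 18.54/0.2800 = 66.2 μM/s.

66.2 μM/s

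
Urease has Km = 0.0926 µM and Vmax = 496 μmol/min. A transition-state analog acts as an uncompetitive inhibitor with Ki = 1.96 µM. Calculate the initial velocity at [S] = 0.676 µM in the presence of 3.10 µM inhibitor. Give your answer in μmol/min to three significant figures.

With α = 1 + [I]/Ki = 1 + 3.10/1.96 = 2.582, the uncompetitive rate law is v = (Vmax/α)·[S] / (Km/α + [S]).
v = (496/2.582)×0.676 / (0.0926/2.582 + 0.676) = 129.9/0.7119 = 182 μmol/min.

182 μmol/min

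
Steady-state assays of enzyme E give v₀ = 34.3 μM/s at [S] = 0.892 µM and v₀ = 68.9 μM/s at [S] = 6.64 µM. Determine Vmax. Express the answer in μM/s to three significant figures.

81.7 μM/s

From v = Vmax[S]/(Km+[S]), each point gives Vmax = v(Km+[S])/[S].
Equating: 34.3(Km+0.892)/0.892 = 68.9(Km+6.64)/6.64.
38.45·Km + 34.3 = 10.38·Km + 68.9, so (38.45 − 10.38)·Km = 68.9 − 34.3.
Km = 34.60/28.08 = 1.23 µM; then Vmax = 34.3(1.23+0.892)/0.892 = 81.7 μM/s.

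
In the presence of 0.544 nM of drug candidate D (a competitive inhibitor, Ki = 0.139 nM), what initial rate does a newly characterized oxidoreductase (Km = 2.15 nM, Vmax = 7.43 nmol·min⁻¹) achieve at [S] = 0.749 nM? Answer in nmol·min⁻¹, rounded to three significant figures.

0.492 nmol·min⁻¹

With α = 1 + [I]/Ki = 1 + 0.544/0.139 = 4.914, the competitive rate law is v = Vmax[S] / (αKm + [S]).
v = 7.43×0.749 / (4.914×2.15 + 0.749) = 5.565/11.31 = 0.492 nmol·min⁻¹.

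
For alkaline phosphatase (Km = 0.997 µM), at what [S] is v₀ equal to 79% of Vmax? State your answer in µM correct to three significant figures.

v/Vmax = [S]/(Km+[S]) = 0.79, so [S] = Km·0.79/(1 − 0.79) = 0.997 × 3.762.
[S] = 3.75 µM.

3.75 µM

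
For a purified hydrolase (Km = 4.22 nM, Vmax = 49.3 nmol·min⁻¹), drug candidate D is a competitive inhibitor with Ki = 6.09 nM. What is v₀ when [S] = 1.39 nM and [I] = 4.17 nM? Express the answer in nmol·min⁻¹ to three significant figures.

8.06 nmol·min⁻¹

α = 1 + [I]/Ki = 1 + 4.17/6.09 = 1.685.
For a competitive inhibitor, Vmax is unchanged and the apparent Km becomes α·Km: Km,app = 7.11 nM, Vmax,app = 49.3 nmol·min⁻¹.
v = Vmax,app·[S]/(Km,app + [S]) = 49.3 × 1.39/(7.11 + 1.39) = 8.06 nmol·min⁻¹.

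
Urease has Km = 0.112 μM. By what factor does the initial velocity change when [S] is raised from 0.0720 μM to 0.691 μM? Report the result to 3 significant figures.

The fractional saturations are [S]/(Km+[S]) = 0.0720/0.1840 = 0.3913 and 0.691/0.8030 = 0.8605.
v₂/v₁ is just their ratio: 0.8605/0.3913 = 2.20.

2.20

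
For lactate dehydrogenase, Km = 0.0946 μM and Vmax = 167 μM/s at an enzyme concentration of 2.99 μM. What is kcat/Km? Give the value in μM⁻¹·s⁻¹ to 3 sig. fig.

kcat = Vmax/[E]total = 167/2.99 = 55.9 s⁻¹.
kcat/Km = 55.9/0.0946 = 590 μM⁻¹·s⁻¹.

590 μM⁻¹·s⁻¹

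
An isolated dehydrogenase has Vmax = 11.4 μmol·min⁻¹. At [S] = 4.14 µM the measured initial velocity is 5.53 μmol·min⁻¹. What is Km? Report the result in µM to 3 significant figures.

4.39 µM

v/Vmax = 5.53/11.4 = 0.4851 = [S]/(Km+[S]).
So Km + [S] = [S]/0.4851 = 8.535 µM, giving Km = 8.535 − 4.14 = 4.39 µM.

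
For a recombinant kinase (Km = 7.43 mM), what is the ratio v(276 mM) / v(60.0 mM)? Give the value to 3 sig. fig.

The fractional saturations are [S]/(Km+[S]) = 60.0/67.43 = 0.8898 and 276/283.4 = 0.9738.
v₂/v₁ is just their ratio: 0.9738/0.8898 = 1.09.

1.09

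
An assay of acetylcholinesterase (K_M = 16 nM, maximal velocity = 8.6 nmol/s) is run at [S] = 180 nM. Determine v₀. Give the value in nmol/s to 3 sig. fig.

7.90 nmol/s

[S]/(Km+[S]) = 180/196.0 = 0.9184, the fractional saturation.
v = 0.9184 × Vmax = 0.9184 × 8.6 = 7.90 nmol/s.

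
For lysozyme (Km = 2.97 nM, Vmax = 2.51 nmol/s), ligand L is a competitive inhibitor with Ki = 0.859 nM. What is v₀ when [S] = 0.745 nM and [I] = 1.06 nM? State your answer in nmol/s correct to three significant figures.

0.253 nmol/s

α = 1 + [I]/Ki = 1 + 1.06/0.859 = 2.234.
For a competitive inhibitor, Vmax is unchanged and the apparent Km becomes α·Km: Km,app = 6.63 nM, Vmax,app = 2.51 nmol/s.
v = Vmax,app·[S]/(Km,app + [S]) = 2.51 × 0.745/(6.63 + 0.745) = 0.253 nmol/s.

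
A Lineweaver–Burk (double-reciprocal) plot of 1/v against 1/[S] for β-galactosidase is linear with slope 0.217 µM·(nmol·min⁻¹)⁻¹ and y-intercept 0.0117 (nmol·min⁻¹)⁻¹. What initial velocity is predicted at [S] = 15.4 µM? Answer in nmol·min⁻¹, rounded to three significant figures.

The y-intercept is 1/Vmax, so Vmax = 1/0.0117 = 85.5 nmol·min⁻¹.
The slope is Km/Vmax, so Km = 0.217 × 85.5 = 18.5 µM.
Then v = 85.5 × 15.4/(18.5 + 15.4) = 38.8 nmol·min⁻¹.

38.8 nmol·min⁻¹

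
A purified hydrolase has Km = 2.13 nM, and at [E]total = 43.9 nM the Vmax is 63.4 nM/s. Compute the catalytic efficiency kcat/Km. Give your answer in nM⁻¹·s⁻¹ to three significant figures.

0.678 nM⁻¹·s⁻¹

kcat = Vmax/[E]total = 63.4/43.9 = 1.44 s⁻¹.
kcat/Km = 1.44/2.13 = 0.678 nM⁻¹·s⁻¹.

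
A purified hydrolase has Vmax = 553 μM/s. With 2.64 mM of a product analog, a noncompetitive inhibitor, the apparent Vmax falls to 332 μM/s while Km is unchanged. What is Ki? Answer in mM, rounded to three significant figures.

3.97 mM

Noncompetitive: Vmax,app = Vmax/α with α = 1 + [I]/Ki.
α = Vmax/Vmax,app = 553/332 = 1.666.
Since α = 1 + [I]/Ki, [I]/Ki = 1.666 − 1 = 0.6657 and Ki = 2.64/0.6657 = 3.97 mM.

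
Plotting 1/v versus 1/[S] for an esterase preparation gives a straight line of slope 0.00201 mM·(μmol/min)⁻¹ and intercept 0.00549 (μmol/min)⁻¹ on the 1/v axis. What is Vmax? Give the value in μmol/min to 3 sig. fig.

The y-intercept of a Lineweaver–Burk plot equals 1/Vmax, so Vmax = 1/0.00549 = 182 μmol/min.

182 μmol/min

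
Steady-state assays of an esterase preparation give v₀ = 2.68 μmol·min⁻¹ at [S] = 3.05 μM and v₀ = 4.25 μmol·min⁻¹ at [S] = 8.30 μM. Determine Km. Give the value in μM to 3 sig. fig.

4.28 μM

In reciprocal form, 1/v = (Km/Vmax)·(1/[S]) + 1/Vmax. The two points give (1/[S], 1/v) = (0.3279, 0.3731) and (0.1205, 0.2353).
Slope = (0.3731 − 0.2353)/(0.3279 − 0.1205) = 0.6647; intercept = 0.3731 − 0.6647×0.3279 = 0.1552.
Vmax = 1/intercept = 6.44 μmol·min⁻¹; Km = slope × Vmax = 0.6647 × 6.44 = 4.28 μM.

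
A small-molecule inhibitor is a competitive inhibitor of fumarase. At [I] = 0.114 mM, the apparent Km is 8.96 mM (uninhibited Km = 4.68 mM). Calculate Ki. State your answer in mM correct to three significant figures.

Competitive: Km,app = α·Km with α = 1 + [I]/Ki.
α = Km,app/Km = 8.96/4.68 = 1.915.
Since α = 1 + [I]/Ki, [I]/Ki = 1.915 − 1 = 0.9145 and Ki = 0.114/0.9145 = 0.125 mM.

0.125 mM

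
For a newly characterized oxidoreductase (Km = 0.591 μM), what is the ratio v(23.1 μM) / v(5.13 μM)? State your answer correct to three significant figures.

Since Vmax cancels, v₂/v₁ = [S]₂(Km+[S]₁) / [S]₁(Km+[S]₂).
= 23.1×(0.591+5.13) / (5.13×(0.591+23.1)) = 132.2/121.5 = 1.09.

1.09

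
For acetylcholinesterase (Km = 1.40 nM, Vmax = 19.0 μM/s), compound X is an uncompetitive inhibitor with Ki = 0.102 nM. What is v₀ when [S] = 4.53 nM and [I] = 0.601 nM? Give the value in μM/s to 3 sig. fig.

2.64 μM/s

With α = 1 + [I]/Ki = 1 + 0.601/0.102 = 6.892, the uncompetitive rate law is v = (Vmax/α)·[S] / (Km/α + [S]).
v = (19.0/6.892)×4.53 / (1.40/6.892 + 4.53) = 12.49/4.733 = 2.64 μM/s.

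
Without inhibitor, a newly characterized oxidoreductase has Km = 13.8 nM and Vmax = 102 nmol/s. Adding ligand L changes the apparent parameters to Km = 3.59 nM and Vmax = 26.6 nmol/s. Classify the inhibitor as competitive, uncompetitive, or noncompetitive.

Both Km and Vmax decrease by the same factor (~3.84-fold) — characteristic of uncompetitive inhibition.

uncompetitive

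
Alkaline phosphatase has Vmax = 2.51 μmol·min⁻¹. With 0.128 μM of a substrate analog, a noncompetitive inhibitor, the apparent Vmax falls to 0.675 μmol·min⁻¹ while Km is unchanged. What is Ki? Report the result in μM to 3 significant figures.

Noncompetitive: Vmax,app = Vmax/α with α = 1 + [I]/Ki.
α = Vmax/Vmax,app = 2.51/0.675 = 3.719.
Ki = [I]/(α − 1) = 0.128/2.719 = 0.0471 μM.

0.0471 μM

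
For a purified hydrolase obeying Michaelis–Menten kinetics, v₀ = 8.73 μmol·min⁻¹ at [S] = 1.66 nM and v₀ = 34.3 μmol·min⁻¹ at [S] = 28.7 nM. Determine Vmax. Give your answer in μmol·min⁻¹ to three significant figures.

In reciprocal form, 1/v = (Km/Vmax)·(1/[S]) + 1/Vmax. The two points give (1/[S], 1/v) = (0.6024, 0.1145) and (0.03484, 0.02915).
Slope = (0.1145 − 0.02915)/(0.6024 − 0.03484) = 0.1505; intercept = 0.1145 − 0.1505×0.6024 = 0.02391.
Vmax = 1/intercept = 41.8 μmol·min⁻¹; Km = slope × Vmax = 0.1505 × 41.8 = 6.29 nM.

41.8 μmol·min⁻¹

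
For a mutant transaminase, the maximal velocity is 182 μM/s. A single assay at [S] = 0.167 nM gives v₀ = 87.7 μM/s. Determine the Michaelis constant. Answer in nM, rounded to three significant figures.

v/Vmax = 87.7/182 = 0.4819 = [S]/(Km+[S]).
So Km + [S] = [S]/0.4819 = 0.3466 nM, giving Km = 0.3466 − 0.167 = 0.180 nM.

0.180 nM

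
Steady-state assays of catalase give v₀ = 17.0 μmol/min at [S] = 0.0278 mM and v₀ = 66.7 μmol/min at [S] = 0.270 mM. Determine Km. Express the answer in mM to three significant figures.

In reciprocal form, 1/v = (Km/Vmax)·(1/[S]) + 1/Vmax. The two points give (1/[S], 1/v) = (35.97, 0.05882) and (3.704, 0.01499).
Slope = (0.05882 − 0.01499)/(35.97 − 3.704) = 0.001358; intercept = 0.05882 − 0.001358×35.97 = 0.009962.
Vmax = 1/intercept = 100 μmol/min; Km = slope × Vmax = 0.001358 × 100 = 0.136 mM.

0.136 mM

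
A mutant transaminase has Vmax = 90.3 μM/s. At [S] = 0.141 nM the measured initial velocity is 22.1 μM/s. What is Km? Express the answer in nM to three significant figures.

0.435 nM

From v = Vmax[S]/(Km+[S]), Km = [S](Vmax − v)/v.
Km = 0.141 × (90.3 − 22.1) / 22.1 = 9.616/22.1 = 0.435 nM.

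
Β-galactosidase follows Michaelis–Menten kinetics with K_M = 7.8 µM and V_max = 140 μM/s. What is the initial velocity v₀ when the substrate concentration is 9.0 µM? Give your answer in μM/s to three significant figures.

75.0 μM/s

v = Vmax·[S]/(Km + [S]) = 140 × 9.0 / (7.8 + 9.0)
  = 1260 / 16.80 = 75.0 μM/s.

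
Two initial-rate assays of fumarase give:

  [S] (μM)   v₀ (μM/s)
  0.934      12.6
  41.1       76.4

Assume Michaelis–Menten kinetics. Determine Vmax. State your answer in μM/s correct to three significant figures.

86.6 μM/s

In reciprocal form, 1/v = (Km/Vmax)·(1/[S]) + 1/Vmax. The two points give (1/[S], 1/v) = (1.071, 0.07937) and (0.02433, 0.01309).
Slope = (0.07937 − 0.01309)/(1.071 − 0.02433) = 0.06334; intercept = 0.07937 − 0.06334×1.071 = 0.01155.
Vmax = 1/intercept = 86.6 μM/s; Km = slope × Vmax = 0.06334 × 86.6 = 5.49 μM.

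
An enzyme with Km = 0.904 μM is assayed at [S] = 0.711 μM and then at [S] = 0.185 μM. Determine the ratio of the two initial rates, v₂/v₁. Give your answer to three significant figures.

0.386

The fractional saturations are [S]/(Km+[S]) = 0.711/1.615 = 0.4402 and 0.185/1.089 = 0.1699.
v₂/v₁ is just their ratio: 0.1699/0.4402 = 0.386.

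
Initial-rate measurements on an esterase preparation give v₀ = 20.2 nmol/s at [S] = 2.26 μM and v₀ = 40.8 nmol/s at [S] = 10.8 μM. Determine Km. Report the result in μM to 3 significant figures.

In reciprocal form, 1/v = (Km/Vmax)·(1/[S]) + 1/Vmax. The two points give (1/[S], 1/v) = (0.4425, 0.04950) and (0.09259, 0.02451).
Slope = (0.04950 − 0.02451)/(0.4425 − 0.09259) = 0.07144; intercept = 0.04950 − 0.07144×0.4425 = 0.01790.
Vmax = 1/intercept = 55.9 nmol/s; Km = slope × Vmax = 0.07144 × 55.9 = 3.99 μM.

3.99 μM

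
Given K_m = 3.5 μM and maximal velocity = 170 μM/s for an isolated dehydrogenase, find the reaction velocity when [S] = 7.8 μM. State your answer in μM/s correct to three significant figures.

117 μM/s

[S]/(Km+[S]) = 7.8/11.30 = 0.6903, the fractional saturation.
v = 0.6903 × Vmax = 0.6903 × 170 = 117 μM/s.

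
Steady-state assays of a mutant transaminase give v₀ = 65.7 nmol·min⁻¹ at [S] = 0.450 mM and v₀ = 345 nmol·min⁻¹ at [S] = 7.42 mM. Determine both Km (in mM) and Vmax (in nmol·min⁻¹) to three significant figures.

From v = Vmax[S]/(Km+[S]), each point gives Vmax = v(Km+[S])/[S].
Equating: 65.7(Km+0.450)/0.450 = 345(Km+7.42)/7.42.
146.0·Km + 65.7 = 46.50·Km + 345, so (146.0 − 46.50)·Km = 345 − 65.7.
Km = 279.3/99.50 = 2.81 mM; then Vmax = 65.7(2.81+0.450)/0.450 = 476 nmol·min⁻¹.

Km = 2.81 mM; Vmax = 476 nmol·min⁻¹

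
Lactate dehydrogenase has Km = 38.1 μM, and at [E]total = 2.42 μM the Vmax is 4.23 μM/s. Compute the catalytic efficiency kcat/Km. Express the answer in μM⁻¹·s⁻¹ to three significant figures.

0.0459 μM⁻¹·s⁻¹

kcat = Vmax/[E]total = 4.23/2.42 = 1.75 s⁻¹.
kcat/Km = 1.75/38.1 = 0.0459 μM⁻¹·s⁻¹.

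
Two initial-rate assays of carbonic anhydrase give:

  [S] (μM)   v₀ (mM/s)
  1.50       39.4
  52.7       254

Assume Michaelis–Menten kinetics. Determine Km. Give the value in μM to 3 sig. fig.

In reciprocal form, 1/v = (Km/Vmax)·(1/[S]) + 1/Vmax. The two points give (1/[S], 1/v) = (0.6667, 0.02538) and (0.01898, 0.003937).
Slope = (0.02538 − 0.003937)/(0.6667 − 0.01898) = 0.03311; intercept = 0.02538 − 0.03311×0.6667 = 0.003309.
Vmax = 1/intercept = 302 mM/s; Km = slope × Vmax = 0.03311 × 302 = 10.0 μM.

10.0 μM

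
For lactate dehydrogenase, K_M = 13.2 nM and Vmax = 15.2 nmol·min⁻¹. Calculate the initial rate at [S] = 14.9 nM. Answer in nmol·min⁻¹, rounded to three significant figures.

v = Vmax·[S]/(Km + [S]) = 15.2 × 14.9 / (13.2 + 14.9)
  = 226.5 / 28.10 = 8.06 nmol·min⁻¹.

8.06 nmol·min⁻¹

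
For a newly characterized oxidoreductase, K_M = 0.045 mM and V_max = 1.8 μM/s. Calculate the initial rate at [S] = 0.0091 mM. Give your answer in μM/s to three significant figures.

[S]/(Km+[S]) = 0.0091/0.05410 = 0.1682, the fractional saturation.
v = 0.1682 × Vmax = 0.1682 × 1.8 = 0.303 μM/s.

0.303 μM/s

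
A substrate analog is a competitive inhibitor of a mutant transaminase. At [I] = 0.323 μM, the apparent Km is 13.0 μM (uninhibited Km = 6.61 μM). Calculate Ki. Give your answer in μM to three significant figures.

Competitive: Km,app = α·Km with α = 1 + [I]/Ki.
α = Km,app/Km = 13.0/6.61 = 1.967.
Ki = [I]/(α − 1) = 0.323/0.9667 = 0.334 μM.

0.334 μM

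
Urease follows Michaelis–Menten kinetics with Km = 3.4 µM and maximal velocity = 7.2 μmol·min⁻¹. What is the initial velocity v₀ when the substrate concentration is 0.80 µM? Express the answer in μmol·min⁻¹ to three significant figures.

1.37 μmol·min⁻¹

v = Vmax·[S]/(Km + [S]) = 7.2 × 0.80 / (3.4 + 0.80)
  = 5.760 / 4.200 = 1.37 μmol·min⁻¹.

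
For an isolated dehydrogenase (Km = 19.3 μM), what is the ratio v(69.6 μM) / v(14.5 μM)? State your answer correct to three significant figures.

1.82

The fractional saturations are [S]/(Km+[S]) = 14.5/33.80 = 0.4290 and 69.6/88.90 = 0.7829.
v₂/v₁ is just their ratio: 0.7829/0.4290 = 1.82.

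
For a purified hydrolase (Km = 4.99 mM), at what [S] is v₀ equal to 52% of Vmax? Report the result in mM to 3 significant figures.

v/Vmax = [S]/(Km+[S]) = 0.52, so [S] = Km·0.52/(1 − 0.52) = 4.99 × 1.083.
[S] = 5.41 mM.

5.41 mM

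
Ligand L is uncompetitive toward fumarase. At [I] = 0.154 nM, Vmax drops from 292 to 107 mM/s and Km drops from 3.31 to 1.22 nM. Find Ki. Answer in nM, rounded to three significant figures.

0.0891 nM

Uncompetitive: Vmax,app = Vmax/α (and Km,app = Km/α) with α = 1 + [I]/Ki.
α = Vmax/Vmax,app = 292/107 = 2.729.
Since α = 1 + [I]/Ki, [I]/Ki = 2.729 − 1 = 1.729 and Ki = 0.154/1.729 = 0.0891 nM.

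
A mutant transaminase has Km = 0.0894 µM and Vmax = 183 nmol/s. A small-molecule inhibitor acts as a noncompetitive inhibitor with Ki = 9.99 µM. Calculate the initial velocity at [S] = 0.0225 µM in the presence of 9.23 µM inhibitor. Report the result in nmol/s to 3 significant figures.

α = 1 + [I]/Ki = 1 + 9.23/9.99 = 1.924.
For a noncompetitive inhibitor, Vmax is reduced to Vmax/α while Km is unchanged: Km,app = 0.0894 µM, Vmax,app = 95.1 nmol/s.
v = Vmax,app·[S]/(Km,app + [S]) = 95.1 × 0.0225/(0.0894 + 0.0225) = 19.1 nmol/s.

19.1 nmol/s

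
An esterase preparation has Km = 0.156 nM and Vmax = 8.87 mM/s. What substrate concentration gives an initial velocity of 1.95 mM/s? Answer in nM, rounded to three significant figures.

Rearranging v = Vmax[S]/(Km+[S]) gives [S] = Km·v/(Vmax − v).
[S] = 0.156 × 1.95 / (8.87 − 1.95) = 0.3042/6.920 = 0.0440 nM.

0.0440 nM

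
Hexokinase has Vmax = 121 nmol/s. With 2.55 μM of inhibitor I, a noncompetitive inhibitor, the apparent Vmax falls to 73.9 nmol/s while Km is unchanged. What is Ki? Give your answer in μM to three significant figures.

Noncompetitive: Vmax,app = Vmax/α with α = 1 + [I]/Ki.
α = Vmax/Vmax,app = 121/73.9 = 1.637.
Since α = 1 + [I]/Ki, [I]/Ki = 1.637 − 1 = 0.6373 and Ki = 2.55/0.6373 = 4.00 μM.

4.00 μM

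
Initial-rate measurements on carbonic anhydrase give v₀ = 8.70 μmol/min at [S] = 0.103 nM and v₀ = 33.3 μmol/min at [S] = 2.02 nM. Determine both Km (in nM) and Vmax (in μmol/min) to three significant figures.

Km = 0.362 nM; Vmax = 39.3 μmol/min

From v = Vmax[S]/(Km+[S]), each point gives Vmax = v(Km+[S])/[S].
Equating: 8.70(Km+0.103)/0.103 = 33.3(Km+2.02)/2.02.
84.47·Km + 8.70 = 16.49·Km + 33.3, so (84.47 − 16.49)·Km = 33.3 − 8.70.
Km = 24.60/67.98 = 0.362 nM; then Vmax = 8.70(0.362+0.103)/0.103 = 39.3 μmol/min.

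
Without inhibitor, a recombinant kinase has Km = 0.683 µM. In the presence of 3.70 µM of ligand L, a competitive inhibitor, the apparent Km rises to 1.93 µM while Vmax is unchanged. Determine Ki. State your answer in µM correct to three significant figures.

2.03 µM

Competitive: Km,app = α·Km with α = 1 + [I]/Ki.
α = Km,app/Km = 1.93/0.683 = 2.826.
Ki = [I]/(α − 1) = 3.70/1.826 = 2.03 µM.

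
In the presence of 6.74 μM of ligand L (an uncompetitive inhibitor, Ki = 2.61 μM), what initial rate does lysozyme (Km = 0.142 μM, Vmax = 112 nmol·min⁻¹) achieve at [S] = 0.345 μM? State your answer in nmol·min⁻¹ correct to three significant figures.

28.0 nmol·min⁻¹

With α = 1 + [I]/Ki = 1 + 6.74/2.61 = 3.582, the uncompetitive rate law is v = (Vmax/α)·[S] / (Km/α + [S]).
v = (112/3.582)×0.345 / (0.142/3.582 + 0.345) = 10.79/0.3846 = 28.0 nmol·min⁻¹.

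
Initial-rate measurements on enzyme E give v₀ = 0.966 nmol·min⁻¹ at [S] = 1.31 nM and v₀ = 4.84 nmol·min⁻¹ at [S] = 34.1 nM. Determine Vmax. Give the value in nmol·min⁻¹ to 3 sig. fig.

5.76 nmol·min⁻¹

From v = Vmax[S]/(Km+[S]), each point gives Vmax = v(Km+[S])/[S].
Equating: 0.966(Km+1.31)/1.31 = 4.84(Km+34.1)/34.1.
0.7374·Km + 0.966 = 0.1419·Km + 4.84, so (0.7374 − 0.1419)·Km = 4.84 − 0.966.
Km = 3.874/0.5955 = 6.51 nM; then Vmax = 0.966(6.51+1.31)/1.31 = 5.76 nmol·min⁻¹.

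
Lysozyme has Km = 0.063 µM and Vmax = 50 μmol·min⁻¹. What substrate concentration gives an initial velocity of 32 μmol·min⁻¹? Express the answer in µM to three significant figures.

Rearranging v = Vmax[S]/(Km+[S]) gives [S] = Km·v/(Vmax − v).
[S] = 0.063 × 32 / (50 − 32) = 2.016/18.00 = 0.112 µM.

0.112 µM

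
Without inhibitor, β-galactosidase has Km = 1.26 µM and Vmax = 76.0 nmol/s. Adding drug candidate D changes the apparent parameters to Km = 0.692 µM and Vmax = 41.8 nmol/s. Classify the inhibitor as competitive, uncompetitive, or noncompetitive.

Both Km and Vmax decrease by the same factor (~1.82-fold) — characteristic of uncompetitive inhibition.

uncompetitive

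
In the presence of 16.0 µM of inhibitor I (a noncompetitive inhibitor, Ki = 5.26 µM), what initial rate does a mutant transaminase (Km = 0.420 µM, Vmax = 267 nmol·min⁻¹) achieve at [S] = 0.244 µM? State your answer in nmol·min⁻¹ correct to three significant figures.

α = 1 + [I]/Ki = 1 + 16.0/5.26 = 4.042.
For a noncompetitive inhibitor, Vmax is reduced to Vmax/α while Km is unchanged: Km,app = 0.420 µM, Vmax,app = 66.1 nmol·min⁻¹.
v = Vmax,app·[S]/(Km,app + [S]) = 66.1 × 0.244/(0.420 + 0.244) = 24.3 nmol·min⁻¹.

24.3 nmol·min⁻¹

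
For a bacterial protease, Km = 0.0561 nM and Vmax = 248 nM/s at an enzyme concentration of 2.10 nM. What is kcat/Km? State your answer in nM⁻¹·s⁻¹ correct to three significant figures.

kcat = Vmax/[E]total = 248/2.10 = 118 s⁻¹.
kcat/Km = 118/0.0561 = 2110 nM⁻¹·s⁻¹.

2110 nM⁻¹·s⁻¹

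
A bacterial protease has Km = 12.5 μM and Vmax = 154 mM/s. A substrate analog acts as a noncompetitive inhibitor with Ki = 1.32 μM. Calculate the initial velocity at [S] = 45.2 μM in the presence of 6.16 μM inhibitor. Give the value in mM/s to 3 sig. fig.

21.3 mM/s

α = 1 + [I]/Ki = 1 + 6.16/1.32 = 5.667.
For a noncompetitive inhibitor, Vmax is reduced to Vmax/α while Km is unchanged: Km,app = 12.5 μM, Vmax,app = 27.2 mM/s.
v = Vmax,app·[S]/(Km,app + [S]) = 27.2 × 45.2/(12.5 + 45.2) = 21.3 mM/s.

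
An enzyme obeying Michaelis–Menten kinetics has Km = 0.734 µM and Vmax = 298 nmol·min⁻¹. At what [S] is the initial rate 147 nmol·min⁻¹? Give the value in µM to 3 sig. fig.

0.715 µM

The required fractional saturation is v/Vmax = 147/298 = 0.4933.
Then [S]/(Km+[S]) = 0.4933 ⇒ [S] = 0.734 × 0.4933/(1 − 0.4933) = 0.715 µM.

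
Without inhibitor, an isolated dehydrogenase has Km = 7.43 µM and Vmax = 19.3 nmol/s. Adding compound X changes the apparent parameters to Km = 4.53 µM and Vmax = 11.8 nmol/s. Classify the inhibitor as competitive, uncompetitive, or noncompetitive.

Both Km and Vmax decrease by the same factor (~1.64-fold) — characteristic of uncompetitive inhibition.

uncompetitive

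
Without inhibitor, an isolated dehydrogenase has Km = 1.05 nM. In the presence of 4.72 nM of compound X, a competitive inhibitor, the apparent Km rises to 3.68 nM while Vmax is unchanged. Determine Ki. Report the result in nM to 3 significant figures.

1.88 nM

Competitive: Km,app = α·Km with α = 1 + [I]/Ki.
α = Km,app/Km = 3.68/1.05 = 3.505.
Since α = 1 + [I]/Ki, [I]/Ki = 3.505 − 1 = 2.505 and Ki = 4.72/2.505 = 1.88 nM.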